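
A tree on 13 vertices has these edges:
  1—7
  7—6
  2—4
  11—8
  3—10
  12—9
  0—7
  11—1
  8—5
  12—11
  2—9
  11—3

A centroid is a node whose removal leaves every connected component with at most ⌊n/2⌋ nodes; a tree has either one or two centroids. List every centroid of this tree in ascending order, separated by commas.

11

Removing 11 splits the tree into components of sizes 4, 4, 2, 2; the largest is 4 ≤ ⌊13/2⌋ = 6.
Every other node leaves some component of size > 6, so the centroid is unique.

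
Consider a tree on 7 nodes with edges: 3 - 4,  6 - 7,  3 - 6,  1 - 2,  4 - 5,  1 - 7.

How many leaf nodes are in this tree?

2

The leaves are 2, 5.
That is 2 leaves.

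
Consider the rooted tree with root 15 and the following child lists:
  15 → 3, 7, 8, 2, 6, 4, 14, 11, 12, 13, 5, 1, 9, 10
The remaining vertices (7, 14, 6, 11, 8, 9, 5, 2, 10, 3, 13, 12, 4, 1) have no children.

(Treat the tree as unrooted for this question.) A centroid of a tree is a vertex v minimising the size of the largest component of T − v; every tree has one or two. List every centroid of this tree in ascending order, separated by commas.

If 15 is removed the pieces have sizes 1, 1, 1, 1, 1, 1, 1, 1, 1, 1, 1, 1, 1, 1, all ≤ ⌊15/2⌋ = 7.
Every other node leaves some component of size > 7, so the centroid is unique.

15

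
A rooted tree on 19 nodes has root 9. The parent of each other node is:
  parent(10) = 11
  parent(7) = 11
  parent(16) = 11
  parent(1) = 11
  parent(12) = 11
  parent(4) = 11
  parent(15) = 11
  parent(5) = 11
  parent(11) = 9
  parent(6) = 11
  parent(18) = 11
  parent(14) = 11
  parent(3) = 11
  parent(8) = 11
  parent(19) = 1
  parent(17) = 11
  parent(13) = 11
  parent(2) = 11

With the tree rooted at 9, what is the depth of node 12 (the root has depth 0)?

2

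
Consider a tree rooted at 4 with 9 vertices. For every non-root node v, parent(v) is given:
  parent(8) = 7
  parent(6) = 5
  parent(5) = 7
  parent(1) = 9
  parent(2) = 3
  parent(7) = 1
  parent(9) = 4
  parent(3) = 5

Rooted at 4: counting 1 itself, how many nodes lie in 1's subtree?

Descendants of 1 (including itself): 1, 7, 8, 5, 3, 6, 2. That's 7.

7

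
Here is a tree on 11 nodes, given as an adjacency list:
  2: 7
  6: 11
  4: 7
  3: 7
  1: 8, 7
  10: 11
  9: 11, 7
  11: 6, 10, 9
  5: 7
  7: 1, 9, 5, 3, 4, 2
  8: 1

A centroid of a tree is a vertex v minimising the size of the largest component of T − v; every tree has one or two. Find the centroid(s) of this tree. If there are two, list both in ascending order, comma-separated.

Delete 7: the remaining components have sizes 4, 2, 1, 1, 1, 1. Max 4 ≤ 5, so 7 is a centroid.
Every other node leaves some component of size > 5, so the centroid is unique.

7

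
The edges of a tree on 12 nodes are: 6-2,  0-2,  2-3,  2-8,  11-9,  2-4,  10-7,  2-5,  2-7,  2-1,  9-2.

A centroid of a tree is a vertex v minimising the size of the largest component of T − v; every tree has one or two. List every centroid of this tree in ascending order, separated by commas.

2

If 2 is removed the pieces have sizes 2, 2, 1, 1, 1, 1, 1, 1, 1, all ≤ ⌊12/2⌋ = 6.
No neighbour of 2 does as well, so 2 is the unique centroid.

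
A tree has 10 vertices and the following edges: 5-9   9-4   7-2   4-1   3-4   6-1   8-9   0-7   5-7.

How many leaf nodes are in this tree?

5

Exactly 5 nodes have a single neighbour: 0, 2, 3, 6, 8.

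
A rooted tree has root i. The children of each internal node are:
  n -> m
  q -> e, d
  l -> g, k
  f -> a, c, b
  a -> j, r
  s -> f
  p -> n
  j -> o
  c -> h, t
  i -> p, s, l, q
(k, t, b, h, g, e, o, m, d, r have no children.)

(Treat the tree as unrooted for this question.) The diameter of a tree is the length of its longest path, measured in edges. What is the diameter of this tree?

8

Starting from m, a farthest node is o at distance 8.
One longest path: m - n - p - i - s - f - a - j - o.
So the diameter is 8.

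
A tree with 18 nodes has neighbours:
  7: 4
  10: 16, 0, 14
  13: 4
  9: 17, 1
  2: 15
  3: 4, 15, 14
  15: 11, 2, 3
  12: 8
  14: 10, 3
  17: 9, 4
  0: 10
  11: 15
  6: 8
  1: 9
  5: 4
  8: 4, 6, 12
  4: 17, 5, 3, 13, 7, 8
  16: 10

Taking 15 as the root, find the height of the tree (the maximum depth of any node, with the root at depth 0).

5

A deepest node is 1, reached by 15-3-4-17-9-1.
That path has 5 edges, so the height is 5.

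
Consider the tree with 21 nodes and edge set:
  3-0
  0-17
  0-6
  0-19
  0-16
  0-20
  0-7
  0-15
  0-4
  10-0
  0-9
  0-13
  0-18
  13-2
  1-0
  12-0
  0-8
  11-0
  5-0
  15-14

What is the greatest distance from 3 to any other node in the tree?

The node farthest from 3 is 14 (2 also at distance 3), via 3 – 0 – 15 – 14 — 3 edges.

3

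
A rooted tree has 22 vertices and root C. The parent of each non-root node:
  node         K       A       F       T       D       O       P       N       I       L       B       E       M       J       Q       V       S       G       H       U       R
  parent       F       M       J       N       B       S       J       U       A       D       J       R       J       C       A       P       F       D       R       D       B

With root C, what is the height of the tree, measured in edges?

6

T sits deepest: C → J → B → D → U → N → T — 6 edges from the root.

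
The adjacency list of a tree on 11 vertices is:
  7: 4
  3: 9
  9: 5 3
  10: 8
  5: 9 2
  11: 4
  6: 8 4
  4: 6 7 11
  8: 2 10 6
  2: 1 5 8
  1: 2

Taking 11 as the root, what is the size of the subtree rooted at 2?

5

2's subtree: {2, 1, 5, 9, 3}, size 5.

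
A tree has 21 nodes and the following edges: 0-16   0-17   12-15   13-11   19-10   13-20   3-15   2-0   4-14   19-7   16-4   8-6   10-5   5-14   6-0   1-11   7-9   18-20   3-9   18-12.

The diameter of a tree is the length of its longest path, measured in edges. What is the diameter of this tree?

BFS from 1 reaches 8 last, at distance 18; BFS from 8 confirms no node is farther.
Path: 1 - 11 - 13 - 20 - 18 - 12 - 15 - 3 - 9 - 7 - 19 - 10 - 5 - 14 - 4 - 16 - 0 - 6 - 8.

18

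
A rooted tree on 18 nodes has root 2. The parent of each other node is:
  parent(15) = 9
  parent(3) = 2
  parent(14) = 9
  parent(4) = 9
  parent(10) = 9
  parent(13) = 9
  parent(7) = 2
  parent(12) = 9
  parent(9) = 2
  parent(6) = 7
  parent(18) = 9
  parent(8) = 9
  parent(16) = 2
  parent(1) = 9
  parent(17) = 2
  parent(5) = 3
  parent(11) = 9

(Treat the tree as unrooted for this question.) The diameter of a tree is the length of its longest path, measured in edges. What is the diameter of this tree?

A longest path is 11–9–2–7–6, with 4 edges.

4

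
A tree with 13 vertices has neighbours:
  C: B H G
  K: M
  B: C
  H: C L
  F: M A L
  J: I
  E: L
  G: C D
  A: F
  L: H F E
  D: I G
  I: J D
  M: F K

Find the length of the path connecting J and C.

4

The path is J - I - D - G - C, which has 4 edges.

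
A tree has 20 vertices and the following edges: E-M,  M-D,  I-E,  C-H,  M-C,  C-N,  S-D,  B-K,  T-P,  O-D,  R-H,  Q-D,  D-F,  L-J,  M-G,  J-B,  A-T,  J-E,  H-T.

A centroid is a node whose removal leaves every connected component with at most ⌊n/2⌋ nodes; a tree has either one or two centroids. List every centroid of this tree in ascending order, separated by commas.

Removing M splits the tree into components of sizes 7, 6, 5, 1; the largest is 7 ≤ ⌊20/2⌋ = 10.
No neighbour of M does as well, so M is the unique centroid.

M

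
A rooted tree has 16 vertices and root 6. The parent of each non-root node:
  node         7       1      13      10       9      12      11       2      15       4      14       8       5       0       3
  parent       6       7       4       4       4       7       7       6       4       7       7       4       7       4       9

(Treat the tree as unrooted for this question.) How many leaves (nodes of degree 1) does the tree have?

Exactly 12 nodes have a single neighbour: 0, 1, 2, 3, 5, 8, 10, 11, 12, 13, 14, 15.

12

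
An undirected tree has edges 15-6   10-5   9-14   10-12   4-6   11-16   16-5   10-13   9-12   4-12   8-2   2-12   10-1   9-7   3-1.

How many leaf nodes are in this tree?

7

Exactly 7 nodes have a single neighbour: 3, 7, 8, 11, 13, 14, 15.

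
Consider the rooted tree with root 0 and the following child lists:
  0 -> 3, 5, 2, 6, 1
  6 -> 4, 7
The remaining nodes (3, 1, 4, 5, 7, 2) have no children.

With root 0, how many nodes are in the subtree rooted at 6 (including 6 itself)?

Descendants of 6 (including itself): 6, 4, 7. That's 3.

3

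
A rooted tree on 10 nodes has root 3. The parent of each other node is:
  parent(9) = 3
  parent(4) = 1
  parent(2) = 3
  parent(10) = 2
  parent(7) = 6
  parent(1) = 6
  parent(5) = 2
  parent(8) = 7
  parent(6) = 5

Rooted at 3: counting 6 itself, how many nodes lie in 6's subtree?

Descendants of 6 (including itself): 6, 7, 1, 8, 4. That's 5.

5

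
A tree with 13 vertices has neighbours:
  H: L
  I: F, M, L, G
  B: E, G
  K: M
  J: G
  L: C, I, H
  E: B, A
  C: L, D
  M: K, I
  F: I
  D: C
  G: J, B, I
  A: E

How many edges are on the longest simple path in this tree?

A longest path is A-E-B-G-I-L-C-D, with 7 edges.

7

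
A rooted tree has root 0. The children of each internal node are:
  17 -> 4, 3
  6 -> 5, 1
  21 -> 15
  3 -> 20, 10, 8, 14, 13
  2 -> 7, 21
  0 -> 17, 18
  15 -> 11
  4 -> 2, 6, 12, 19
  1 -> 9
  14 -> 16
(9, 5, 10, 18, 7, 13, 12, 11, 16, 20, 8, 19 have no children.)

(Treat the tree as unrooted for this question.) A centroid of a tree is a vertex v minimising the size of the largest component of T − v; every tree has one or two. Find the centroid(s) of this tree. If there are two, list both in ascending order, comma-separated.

Delete 4: the remaining components have sizes 10, 5, 4, 1, 1. Max 10 ≤ 11, so 4 is a centroid.
Every other node leaves some component of size > 11, so the centroid is unique.

4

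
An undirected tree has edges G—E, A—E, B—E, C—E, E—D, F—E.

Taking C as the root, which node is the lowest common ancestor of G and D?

E

Path G→root: G E C; path D→root: D E C.
First common node: E.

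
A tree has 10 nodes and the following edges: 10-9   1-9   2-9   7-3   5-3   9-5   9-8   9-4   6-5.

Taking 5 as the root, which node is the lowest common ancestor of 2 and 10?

9

Ancestors of 2 (toward the root): 2, 9, 5.
Ancestors of 10: 10, 9, 5.
The deepest node appearing in both lists is 9.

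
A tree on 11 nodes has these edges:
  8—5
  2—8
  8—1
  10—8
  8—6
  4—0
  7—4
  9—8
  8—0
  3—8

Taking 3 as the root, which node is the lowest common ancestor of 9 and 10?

8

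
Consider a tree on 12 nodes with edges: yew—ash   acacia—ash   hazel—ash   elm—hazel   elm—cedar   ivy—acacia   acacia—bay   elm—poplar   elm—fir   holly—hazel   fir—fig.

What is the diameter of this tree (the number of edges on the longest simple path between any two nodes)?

6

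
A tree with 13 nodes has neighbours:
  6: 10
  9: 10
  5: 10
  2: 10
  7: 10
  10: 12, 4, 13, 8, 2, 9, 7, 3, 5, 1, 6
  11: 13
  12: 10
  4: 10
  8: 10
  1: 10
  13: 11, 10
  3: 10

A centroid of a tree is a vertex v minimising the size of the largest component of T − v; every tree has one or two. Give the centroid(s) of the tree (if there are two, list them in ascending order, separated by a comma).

Removing 10 splits the tree into components of sizes 2, 1, 1, 1, 1, 1, 1, 1, 1, 1, 1; the largest is 2 ≤ ⌊13/2⌋ = 6.
Every other node leaves some component of size > 6, so the centroid is unique.

10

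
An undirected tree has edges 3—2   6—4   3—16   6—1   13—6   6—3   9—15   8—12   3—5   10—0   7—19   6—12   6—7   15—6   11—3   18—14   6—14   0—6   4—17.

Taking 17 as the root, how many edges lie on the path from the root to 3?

3

17 → 4 → 6 → 3 — 3 edges.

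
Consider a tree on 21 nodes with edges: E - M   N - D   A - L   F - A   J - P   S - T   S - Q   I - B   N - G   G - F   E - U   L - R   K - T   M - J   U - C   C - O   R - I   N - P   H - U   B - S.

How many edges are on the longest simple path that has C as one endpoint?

16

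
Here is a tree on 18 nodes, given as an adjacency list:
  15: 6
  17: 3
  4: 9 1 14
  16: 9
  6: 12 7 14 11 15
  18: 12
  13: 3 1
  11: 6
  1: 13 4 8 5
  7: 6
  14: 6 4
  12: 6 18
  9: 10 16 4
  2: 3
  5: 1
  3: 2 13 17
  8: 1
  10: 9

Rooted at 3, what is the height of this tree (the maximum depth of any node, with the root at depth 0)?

18 sits deepest: 3 → 13 → 1 → 4 → 14 → 6 → 12 → 18 — 7 edges from the root.

7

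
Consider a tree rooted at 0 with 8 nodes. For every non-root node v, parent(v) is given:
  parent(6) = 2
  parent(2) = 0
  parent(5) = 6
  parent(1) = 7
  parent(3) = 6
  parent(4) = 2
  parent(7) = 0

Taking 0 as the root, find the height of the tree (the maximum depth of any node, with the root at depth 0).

3

A deepest node is 3, reached by 0–2–6–3.
That path has 3 edges, so the height is 3.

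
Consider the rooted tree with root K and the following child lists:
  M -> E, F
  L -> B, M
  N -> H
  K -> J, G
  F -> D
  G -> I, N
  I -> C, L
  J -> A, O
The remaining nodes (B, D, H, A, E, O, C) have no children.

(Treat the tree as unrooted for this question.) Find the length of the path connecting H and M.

Walking from H: H – N – G – I – L – M. Length 5.

5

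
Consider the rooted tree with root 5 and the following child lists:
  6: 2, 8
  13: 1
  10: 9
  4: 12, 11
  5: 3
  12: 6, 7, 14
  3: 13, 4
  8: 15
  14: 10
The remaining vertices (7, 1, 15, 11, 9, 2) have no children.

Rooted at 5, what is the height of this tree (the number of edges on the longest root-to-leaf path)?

6

The longest root-to-leaf path is 5–3–4–12–6–8–15 (6 edges).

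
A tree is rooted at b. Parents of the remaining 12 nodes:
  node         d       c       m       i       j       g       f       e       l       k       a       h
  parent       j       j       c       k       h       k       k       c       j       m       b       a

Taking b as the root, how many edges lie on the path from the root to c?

Path from b to c: b – a – h – j – c, which has 4 edges.

4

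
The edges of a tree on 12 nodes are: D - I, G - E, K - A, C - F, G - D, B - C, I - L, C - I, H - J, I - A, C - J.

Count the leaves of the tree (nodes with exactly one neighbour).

Degree-1 nodes: B, E, F, H, K, L — 6 of them.

6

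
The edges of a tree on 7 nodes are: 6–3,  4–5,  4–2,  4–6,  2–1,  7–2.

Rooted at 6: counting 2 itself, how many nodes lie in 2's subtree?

Descendants of 2 (including itself): 2, 1, 7. That's 3.

3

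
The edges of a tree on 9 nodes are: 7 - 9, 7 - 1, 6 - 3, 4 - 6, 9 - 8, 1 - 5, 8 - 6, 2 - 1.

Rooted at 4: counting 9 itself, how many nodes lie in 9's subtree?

5

9's subtree: {9, 7, 1, 5, 2}, size 5.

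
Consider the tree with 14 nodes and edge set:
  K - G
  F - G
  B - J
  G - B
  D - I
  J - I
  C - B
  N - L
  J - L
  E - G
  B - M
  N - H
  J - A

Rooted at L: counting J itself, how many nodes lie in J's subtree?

The subtree rooted at J contains: J, B, I, A, C, G, M, D, E, F, K — 11 nodes.

11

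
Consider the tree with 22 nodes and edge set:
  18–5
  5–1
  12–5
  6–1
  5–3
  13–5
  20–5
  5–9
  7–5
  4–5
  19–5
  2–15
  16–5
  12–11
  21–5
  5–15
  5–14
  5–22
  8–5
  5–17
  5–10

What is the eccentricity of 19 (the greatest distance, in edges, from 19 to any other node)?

Distances from 19 peak at 3, attained at 6 (11, 2 also at distance 3).
19–5–1–6

3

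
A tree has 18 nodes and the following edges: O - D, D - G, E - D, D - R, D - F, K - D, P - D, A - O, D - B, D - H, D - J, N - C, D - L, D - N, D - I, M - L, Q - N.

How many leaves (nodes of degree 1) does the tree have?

14

Degree-1 nodes: A, B, C, E, F, G, H, I, J, K, M, P, Q, R — 14 of them.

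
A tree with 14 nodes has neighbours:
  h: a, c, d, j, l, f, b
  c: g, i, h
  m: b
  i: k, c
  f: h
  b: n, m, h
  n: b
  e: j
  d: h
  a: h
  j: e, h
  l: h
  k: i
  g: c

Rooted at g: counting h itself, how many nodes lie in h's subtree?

The subtree rooted at h contains: h, j, l, a, b, d, f, e, n, m — 10 nodes.

10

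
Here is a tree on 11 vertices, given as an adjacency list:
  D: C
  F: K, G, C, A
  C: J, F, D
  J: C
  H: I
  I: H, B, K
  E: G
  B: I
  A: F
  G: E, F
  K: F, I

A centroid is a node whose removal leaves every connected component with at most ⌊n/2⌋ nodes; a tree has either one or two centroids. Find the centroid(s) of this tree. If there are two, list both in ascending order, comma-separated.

If F is removed the pieces have sizes 4, 3, 2, 1, all ≤ ⌊11/2⌋ = 5.
Every other node leaves some component of size > 5, so the centroid is unique.

F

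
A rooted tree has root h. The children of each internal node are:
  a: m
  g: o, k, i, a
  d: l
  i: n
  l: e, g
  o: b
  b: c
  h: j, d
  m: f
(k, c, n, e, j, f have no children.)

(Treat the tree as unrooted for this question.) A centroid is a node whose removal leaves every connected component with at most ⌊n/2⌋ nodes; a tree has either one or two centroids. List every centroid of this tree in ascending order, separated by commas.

g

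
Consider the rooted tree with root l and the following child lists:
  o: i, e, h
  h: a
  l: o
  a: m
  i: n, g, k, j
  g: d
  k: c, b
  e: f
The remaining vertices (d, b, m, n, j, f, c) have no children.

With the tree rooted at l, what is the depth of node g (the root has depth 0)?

Path from l to g: l–o–i–g, which has 3 edges.

3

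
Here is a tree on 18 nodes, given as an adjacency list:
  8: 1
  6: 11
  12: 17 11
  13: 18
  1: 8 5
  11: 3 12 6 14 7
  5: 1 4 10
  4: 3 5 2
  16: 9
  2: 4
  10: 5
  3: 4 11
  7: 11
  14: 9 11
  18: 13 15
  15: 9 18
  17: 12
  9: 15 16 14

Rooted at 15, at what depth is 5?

6

15 → 9 → 14 → 11 → 3 → 4 → 5 — 6 edges.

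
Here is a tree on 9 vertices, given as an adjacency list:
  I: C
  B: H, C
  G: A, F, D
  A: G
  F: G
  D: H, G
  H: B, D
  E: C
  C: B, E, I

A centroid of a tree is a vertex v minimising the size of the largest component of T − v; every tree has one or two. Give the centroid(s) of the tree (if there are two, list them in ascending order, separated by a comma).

Delete H: the remaining components have sizes 4, 4. Max 4 ≤ 4, so H is a centroid.
No neighbour of H does as well, so H is the unique centroid.

H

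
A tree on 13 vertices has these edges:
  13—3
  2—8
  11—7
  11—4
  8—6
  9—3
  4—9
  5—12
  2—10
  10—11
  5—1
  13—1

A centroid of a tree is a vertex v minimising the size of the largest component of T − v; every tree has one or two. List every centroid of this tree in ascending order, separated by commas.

4

Removing 4 splits the tree into components of sizes 6, 6; the largest is 6 ≤ ⌊13/2⌋ = 6.
No neighbour of 4 does as well, so 4 is the unique centroid.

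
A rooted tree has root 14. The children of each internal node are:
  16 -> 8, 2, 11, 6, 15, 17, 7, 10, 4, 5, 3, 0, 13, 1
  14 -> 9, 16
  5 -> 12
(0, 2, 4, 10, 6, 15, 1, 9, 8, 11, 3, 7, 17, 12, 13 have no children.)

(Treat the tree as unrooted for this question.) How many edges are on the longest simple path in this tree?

4

BFS from 12 reaches 9 last, at distance 4; BFS from 9 confirms no node is farther.
Path: 12-5-16-14-9.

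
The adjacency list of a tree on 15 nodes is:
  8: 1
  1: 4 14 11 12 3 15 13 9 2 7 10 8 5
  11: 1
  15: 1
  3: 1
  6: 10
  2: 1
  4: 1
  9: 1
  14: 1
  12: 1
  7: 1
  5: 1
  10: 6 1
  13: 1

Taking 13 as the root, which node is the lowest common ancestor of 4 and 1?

1

Path 4→root: 4 1 13; path 1→root: 1 13.
First common node: 1.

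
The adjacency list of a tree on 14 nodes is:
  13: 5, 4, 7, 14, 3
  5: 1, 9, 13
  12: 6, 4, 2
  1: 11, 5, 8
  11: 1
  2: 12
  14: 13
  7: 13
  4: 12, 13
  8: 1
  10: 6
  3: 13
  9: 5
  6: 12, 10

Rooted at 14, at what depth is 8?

14–13–5–1–8 — 4 edges.

4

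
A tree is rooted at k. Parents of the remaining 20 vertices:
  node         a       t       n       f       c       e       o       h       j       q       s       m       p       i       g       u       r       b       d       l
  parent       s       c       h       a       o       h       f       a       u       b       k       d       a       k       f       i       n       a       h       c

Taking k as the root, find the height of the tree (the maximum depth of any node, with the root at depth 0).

6

A deepest node is t, reached by k → s → a → f → o → c → t.
That path has 6 edges, so the height is 6.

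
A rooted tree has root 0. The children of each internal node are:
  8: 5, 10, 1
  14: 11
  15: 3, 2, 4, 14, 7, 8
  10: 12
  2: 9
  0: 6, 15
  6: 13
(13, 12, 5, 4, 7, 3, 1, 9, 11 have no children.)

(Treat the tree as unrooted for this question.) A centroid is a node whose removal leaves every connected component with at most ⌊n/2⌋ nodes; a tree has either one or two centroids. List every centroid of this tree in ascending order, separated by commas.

Removing 15 splits the tree into components of sizes 5, 3, 2, 2, 1, 1, 1; the largest is 5 ≤ ⌊16/2⌋ = 8.
Every other node leaves some component of size > 8, so the centroid is unique.

15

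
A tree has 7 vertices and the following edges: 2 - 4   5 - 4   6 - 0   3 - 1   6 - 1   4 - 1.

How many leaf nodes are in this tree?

4

The leaves are 0, 2, 3, 5.
That is 4 leaves.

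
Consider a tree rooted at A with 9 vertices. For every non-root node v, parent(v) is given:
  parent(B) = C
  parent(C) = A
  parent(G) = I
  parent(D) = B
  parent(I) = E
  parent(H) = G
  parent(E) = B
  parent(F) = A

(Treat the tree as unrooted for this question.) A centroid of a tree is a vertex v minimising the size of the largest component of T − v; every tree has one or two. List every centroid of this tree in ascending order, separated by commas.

B

Removing B splits the tree into components of sizes 4, 3, 1; the largest is 4 ≤ ⌊9/2⌋ = 4.
No neighbour of B does as well, so B is the unique centroid.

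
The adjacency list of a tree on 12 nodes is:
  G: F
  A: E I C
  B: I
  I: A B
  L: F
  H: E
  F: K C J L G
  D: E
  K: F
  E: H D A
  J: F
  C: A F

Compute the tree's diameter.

5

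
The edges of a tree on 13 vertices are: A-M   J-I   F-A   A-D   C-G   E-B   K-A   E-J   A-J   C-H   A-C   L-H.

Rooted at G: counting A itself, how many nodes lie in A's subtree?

9

A's subtree: {A, F, K, J, M, D, I, E, B}, size 9.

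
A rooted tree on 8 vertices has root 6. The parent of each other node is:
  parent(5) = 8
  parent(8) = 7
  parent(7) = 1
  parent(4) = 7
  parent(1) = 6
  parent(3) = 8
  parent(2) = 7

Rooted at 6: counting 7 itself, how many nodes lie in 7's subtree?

7's subtree: {7, 8, 2, 4, 5, 3}, size 6.

6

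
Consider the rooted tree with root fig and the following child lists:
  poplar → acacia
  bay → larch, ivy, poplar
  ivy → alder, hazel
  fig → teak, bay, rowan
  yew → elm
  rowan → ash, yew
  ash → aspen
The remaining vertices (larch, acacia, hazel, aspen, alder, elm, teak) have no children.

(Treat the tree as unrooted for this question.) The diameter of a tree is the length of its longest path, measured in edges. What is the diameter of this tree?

6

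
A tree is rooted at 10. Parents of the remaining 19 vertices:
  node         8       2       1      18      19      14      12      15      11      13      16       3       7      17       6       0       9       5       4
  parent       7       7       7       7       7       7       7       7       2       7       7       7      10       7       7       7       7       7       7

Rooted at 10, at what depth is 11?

3

Path from 10 to 11: 10 → 7 → 2 → 11, which has 3 edges.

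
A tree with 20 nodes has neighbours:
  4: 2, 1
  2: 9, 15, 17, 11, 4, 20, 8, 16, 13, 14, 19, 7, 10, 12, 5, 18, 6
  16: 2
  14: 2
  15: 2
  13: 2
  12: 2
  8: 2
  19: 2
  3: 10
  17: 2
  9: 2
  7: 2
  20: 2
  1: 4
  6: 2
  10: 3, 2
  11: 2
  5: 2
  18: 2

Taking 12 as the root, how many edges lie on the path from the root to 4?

12 → 2 → 4 — 2 edges.

2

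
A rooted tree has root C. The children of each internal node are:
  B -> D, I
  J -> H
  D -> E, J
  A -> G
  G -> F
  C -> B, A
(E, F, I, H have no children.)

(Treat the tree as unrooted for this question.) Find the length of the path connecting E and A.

4

The path is E – D – B – C – A, which has 4 edges.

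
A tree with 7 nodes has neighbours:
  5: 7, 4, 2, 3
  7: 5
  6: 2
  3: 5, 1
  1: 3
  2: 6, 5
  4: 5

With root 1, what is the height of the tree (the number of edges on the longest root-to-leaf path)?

4

6 sits deepest: 1 → 3 → 5 → 2 → 6 — 4 edges from the root.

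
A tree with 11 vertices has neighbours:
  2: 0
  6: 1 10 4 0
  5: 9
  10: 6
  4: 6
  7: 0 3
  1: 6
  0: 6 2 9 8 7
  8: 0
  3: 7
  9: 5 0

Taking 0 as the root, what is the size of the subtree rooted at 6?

Descendants of 6 (including itself): 6, 4, 1, 10. That's 4.

4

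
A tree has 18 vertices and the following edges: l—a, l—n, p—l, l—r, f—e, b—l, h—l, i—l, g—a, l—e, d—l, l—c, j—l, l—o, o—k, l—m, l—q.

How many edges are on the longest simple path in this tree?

4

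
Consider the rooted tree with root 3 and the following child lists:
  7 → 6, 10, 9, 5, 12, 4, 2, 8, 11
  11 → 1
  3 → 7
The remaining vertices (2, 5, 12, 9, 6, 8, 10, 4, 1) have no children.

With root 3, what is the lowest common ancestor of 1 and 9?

Ancestors of 1 (toward the root): 1, 11, 7, 3.
Ancestors of 9: 9, 7, 3.
The deepest node appearing in both lists is 7.

7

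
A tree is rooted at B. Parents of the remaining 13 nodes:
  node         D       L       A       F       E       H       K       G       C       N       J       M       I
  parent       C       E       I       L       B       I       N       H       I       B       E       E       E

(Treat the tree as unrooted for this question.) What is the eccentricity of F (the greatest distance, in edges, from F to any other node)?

5

Distances from F peak at 5, attained at G (D, K also at distance 5).
F – L – E – I – H – G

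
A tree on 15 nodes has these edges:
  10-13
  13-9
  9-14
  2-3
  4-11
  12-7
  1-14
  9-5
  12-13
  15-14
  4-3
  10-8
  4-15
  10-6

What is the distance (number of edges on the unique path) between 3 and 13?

Walking from 3: 3–4–15–14–9–13. Length 5.

5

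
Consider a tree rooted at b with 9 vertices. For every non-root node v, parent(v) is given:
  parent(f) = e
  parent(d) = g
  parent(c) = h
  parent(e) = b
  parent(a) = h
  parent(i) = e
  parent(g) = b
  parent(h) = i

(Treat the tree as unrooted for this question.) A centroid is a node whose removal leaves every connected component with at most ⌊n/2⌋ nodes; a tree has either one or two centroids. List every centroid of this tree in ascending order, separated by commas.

e

If e is removed the pieces have sizes 4, 3, 1, all ≤ ⌊9/2⌋ = 4.
Every other node leaves some component of size > 4, so the centroid is unique.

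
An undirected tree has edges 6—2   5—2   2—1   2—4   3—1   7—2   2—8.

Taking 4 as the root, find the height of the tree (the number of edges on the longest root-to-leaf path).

3 sits deepest: 4 – 2 – 1 – 3 — 3 edges from the root.

3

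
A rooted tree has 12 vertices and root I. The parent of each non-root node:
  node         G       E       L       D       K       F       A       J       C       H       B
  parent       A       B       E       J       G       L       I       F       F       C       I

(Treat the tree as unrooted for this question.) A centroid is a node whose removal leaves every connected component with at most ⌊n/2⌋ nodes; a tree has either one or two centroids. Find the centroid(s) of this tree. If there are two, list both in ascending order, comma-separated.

E, L

Delete E: the remaining components have sizes 6, 5. Max 6 ≤ 6, so E is a centroid.
L is adjacent to E and is also a centroid (the largest component after removing it is likewise 6).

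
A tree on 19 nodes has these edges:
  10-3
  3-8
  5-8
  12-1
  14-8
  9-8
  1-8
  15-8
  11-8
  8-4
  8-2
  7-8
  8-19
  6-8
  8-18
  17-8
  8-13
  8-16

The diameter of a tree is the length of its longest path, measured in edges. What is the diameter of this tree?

4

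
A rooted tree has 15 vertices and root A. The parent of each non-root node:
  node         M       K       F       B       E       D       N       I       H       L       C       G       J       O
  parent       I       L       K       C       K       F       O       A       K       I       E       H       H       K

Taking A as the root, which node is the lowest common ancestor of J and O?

K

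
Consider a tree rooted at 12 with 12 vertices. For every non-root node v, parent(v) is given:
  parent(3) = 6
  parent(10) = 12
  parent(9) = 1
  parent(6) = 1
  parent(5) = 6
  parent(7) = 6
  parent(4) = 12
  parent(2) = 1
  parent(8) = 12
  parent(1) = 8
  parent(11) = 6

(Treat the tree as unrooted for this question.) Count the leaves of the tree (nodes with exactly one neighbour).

Exactly 8 nodes have a single neighbour: 2, 3, 4, 5, 7, 9, 10, 11.

8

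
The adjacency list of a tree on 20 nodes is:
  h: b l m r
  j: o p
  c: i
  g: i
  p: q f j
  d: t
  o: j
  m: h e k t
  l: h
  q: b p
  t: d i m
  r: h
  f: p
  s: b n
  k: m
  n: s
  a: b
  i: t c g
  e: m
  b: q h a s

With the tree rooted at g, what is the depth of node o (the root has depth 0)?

9

Climbing from o to the root: o–j–p–q–b–h–m–t–i–g. That's 9 steps.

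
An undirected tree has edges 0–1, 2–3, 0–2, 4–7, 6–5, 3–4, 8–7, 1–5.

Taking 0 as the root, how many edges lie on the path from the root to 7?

4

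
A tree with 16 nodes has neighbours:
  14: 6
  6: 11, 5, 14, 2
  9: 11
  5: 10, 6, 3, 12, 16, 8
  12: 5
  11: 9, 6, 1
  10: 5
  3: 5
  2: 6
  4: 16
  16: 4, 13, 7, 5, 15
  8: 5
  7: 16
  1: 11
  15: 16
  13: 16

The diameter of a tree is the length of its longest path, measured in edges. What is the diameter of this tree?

A longest path is 9 – 11 – 6 – 5 – 16 – 4, with 5 edges.

5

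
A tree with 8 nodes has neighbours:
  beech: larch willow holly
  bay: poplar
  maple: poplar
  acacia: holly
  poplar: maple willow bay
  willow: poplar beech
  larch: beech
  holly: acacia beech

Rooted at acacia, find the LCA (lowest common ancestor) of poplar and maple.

poplar

poplar's ancestor chain is poplar, willow, beech, holly, acacia and maple's is maple, poplar, willow, beech, holly, acacia; they first meet at poplar.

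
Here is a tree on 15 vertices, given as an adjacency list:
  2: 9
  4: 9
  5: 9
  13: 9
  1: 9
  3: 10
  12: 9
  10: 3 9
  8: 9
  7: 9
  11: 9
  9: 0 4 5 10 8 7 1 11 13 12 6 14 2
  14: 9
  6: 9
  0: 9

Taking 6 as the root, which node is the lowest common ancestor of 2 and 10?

Path 2→root: 2 9 6; path 10→root: 10 9 6.
First common node: 9.

9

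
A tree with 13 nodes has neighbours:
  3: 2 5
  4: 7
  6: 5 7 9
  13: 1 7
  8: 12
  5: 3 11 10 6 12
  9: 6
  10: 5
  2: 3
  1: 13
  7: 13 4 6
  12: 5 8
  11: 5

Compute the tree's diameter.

Starting from 2, a farthest node is 1 at distance 6.
One longest path: 2 - 3 - 5 - 6 - 7 - 13 - 1.
So the diameter is 6.

6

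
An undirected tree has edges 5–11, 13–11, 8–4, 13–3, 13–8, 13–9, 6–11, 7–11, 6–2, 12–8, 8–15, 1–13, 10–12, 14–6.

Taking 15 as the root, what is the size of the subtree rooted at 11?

11's subtree: {11, 6, 5, 7, 2, 14}, size 6.

6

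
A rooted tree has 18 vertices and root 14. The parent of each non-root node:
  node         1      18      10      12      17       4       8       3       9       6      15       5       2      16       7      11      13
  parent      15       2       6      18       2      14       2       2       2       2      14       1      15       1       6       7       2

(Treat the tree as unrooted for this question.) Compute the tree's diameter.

6

Starting from 16, a farthest node is 11 at distance 6.
One longest path: 16–1–15–2–6–7–11.
So the diameter is 6.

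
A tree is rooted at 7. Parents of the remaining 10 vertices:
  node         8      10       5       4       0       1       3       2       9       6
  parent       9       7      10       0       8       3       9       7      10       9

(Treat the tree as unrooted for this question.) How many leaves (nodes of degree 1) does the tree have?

5

Degree-1 nodes: 1, 2, 4, 5, 6 — 5 of them.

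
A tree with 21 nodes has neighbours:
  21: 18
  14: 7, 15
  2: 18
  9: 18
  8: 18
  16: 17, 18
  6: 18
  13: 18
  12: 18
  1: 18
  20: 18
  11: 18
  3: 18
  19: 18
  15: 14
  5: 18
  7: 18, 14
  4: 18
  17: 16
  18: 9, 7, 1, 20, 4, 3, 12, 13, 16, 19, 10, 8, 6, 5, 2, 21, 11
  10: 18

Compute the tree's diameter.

5

BFS from 15 reaches 17 last, at distance 5; BFS from 17 confirms no node is farther.
Path: 15 – 14 – 7 – 18 – 16 – 17.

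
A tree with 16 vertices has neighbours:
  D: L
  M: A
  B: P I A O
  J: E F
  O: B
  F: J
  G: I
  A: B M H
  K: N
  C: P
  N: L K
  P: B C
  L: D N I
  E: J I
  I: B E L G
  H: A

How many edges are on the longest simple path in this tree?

A longest path is K–N–L–I–B–P–C, with 6 edges.

6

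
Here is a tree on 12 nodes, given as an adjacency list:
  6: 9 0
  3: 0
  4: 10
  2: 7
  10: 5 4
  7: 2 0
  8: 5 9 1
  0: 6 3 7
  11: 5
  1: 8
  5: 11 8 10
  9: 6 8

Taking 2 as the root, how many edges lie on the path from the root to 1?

2–7–0–6–9–8–1 — 6 edges.

6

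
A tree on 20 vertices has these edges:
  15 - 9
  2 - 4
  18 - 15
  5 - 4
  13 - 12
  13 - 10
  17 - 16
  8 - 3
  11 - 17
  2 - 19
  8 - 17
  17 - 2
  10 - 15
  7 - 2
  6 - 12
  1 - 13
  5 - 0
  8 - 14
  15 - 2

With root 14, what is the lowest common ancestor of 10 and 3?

8

Ancestors of 10 (toward the root): 10, 15, 2, 17, 8, 14.
Ancestors of 3: 3, 8, 14.
The deepest node appearing in both lists is 8.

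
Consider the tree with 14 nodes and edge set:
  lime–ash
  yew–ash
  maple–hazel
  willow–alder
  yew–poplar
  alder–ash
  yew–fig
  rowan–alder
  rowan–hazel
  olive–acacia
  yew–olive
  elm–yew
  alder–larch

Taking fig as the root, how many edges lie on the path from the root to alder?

3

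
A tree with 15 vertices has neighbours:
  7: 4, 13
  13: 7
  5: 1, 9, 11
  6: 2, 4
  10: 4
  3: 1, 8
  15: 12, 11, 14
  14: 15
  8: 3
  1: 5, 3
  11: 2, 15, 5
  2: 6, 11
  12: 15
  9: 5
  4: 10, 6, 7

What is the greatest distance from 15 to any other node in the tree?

6

A farthest node from 15 is 13.
The path 15–11–2–6–4–7–13 has 6 edges.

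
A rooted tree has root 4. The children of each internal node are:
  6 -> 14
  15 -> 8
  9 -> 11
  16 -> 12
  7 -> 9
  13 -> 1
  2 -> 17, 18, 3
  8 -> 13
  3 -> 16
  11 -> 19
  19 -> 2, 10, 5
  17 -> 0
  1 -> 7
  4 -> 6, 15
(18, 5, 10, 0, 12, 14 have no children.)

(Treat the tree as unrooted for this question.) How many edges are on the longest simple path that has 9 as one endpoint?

Distances from 9 peak at 8, attained at 14.
9 – 7 – 1 – 13 – 8 – 15 – 4 – 6 – 14

8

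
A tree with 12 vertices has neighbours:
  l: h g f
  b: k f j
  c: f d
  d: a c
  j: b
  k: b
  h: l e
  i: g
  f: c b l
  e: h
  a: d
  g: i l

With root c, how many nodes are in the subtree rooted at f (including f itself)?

9

Descendants of f (including itself): f, l, b, h, g, j, k, e, i. That's 9.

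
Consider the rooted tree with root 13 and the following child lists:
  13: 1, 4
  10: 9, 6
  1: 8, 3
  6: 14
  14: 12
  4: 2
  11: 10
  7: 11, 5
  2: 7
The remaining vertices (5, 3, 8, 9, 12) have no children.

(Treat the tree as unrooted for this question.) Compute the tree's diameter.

10

BFS from 12 reaches 8 last, at distance 10; BFS from 8 confirms no node is farther.
Path: 12-14-6-10-11-7-2-4-13-1-8.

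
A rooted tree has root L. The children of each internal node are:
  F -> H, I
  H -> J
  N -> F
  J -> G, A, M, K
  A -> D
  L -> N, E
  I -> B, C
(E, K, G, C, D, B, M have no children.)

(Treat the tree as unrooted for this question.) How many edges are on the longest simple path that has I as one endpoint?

The node farthest from I is D, via I–F–H–J–A–D — 5 edges.

5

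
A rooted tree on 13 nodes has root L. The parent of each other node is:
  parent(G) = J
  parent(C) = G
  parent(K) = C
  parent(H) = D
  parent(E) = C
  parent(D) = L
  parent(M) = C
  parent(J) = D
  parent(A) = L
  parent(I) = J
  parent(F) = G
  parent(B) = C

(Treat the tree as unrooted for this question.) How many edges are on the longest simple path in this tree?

6

A longest path is B - C - G - J - D - L - A, with 6 edges.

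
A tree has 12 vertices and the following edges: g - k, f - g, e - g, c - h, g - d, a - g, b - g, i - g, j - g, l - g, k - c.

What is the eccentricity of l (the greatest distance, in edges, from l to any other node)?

Distances from l peak at 4, attained at h.
l–g–k–c–h

4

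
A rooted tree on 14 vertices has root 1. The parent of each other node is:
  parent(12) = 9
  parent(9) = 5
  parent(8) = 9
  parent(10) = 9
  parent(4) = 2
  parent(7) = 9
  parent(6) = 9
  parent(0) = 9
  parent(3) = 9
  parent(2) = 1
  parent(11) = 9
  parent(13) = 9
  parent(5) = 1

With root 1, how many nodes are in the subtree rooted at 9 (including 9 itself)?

The subtree rooted at 9 contains: 9, 0, 10, 7, 3, 13, 11, 8, 12, 6 — 10 nodes.

10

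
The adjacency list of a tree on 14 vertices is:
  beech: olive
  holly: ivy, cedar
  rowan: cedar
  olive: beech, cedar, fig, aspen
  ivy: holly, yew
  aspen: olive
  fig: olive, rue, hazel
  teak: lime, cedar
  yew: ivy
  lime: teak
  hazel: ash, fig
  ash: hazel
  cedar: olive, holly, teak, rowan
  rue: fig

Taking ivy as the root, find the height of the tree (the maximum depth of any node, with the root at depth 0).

A deepest node is ash, reached by ivy–holly–cedar–olive–fig–hazel–ash.
That path has 6 edges, so the height is 6.

6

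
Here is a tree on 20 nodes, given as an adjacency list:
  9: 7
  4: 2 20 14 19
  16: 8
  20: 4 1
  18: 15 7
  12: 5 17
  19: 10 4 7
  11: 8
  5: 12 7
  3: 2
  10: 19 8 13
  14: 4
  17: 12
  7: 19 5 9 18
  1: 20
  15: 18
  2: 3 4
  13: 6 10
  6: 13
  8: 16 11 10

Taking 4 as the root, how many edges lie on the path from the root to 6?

4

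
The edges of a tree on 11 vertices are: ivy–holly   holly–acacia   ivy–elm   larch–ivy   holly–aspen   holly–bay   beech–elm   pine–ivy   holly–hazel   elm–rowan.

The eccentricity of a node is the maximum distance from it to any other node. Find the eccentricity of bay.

4

Distances from bay peak at 4, attained at rowan (beech also at distance 4).
bay – holly – ivy – elm – rowan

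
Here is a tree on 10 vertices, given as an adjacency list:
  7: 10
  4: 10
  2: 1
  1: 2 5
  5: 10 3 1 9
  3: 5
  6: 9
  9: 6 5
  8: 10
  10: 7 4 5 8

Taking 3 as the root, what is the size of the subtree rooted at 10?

4

Descendants of 10 (including itself): 10, 8, 7, 4. That's 4.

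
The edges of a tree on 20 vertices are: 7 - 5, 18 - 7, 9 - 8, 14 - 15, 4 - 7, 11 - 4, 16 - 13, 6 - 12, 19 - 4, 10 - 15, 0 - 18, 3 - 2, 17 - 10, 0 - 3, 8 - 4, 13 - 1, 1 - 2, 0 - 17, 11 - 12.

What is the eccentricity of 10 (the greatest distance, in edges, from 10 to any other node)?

8

A farthest node from 10 is 6.
The path 10–17–0–18–7–4–11–12–6 has 8 edges.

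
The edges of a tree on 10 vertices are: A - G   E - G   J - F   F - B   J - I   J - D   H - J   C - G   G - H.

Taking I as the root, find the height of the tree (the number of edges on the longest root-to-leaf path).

A deepest node is E, reached by I–J–H–G–E.
That path has 4 edges, so the height is 4.

4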